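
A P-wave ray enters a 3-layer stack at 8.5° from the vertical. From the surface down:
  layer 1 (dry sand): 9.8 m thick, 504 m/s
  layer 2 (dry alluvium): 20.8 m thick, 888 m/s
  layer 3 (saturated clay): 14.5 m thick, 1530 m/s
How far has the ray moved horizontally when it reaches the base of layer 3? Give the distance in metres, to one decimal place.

Apply Snell's law at each interface; in layer i the horizontal offset is hᵢ·tan θᵢ.
Layer 1: θ = 8.50°; offset = 9.8·tan 8.50° = 1.465 m.
Layer 2: sin θ = 888·sin 8.5°/504 = 0.2604, θ = 15.10°; offset = 20.8·tan 15.10° = 5.610 m.
Layer 3: sin θ = 1530·sin 8.5°/504 = 0.4487, θ = 26.66°; offset = 14.5·tan 26.66° = 7.280 m.
Summing the layer offsets gives 14.355 m.

14.4 m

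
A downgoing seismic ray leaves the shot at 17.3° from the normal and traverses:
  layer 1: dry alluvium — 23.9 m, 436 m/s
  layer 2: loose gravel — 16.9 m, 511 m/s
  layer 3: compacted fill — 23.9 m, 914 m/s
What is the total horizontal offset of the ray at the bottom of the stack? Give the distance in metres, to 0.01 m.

Apply Snell's law at each interface; in layer i the horizontal offset is hᵢ·tan θᵢ.
Layer 1: θ = 17.30°; offset = 23.9·tan 17.30° = 7.4440 m.
Layer 2: sin θ = 511·sin 17.3°/436 = 0.3485, θ = 20.40°; offset = 16.9·tan 20.40° = 6.2842 m.
Layer 3: sin θ = 914·sin 17.3°/436 = 0.6234, θ = 38.56°; offset = 23.9·tan 38.56° = 19.0549 m.
Total horizontal offset = 32.7831 m.

32.78 m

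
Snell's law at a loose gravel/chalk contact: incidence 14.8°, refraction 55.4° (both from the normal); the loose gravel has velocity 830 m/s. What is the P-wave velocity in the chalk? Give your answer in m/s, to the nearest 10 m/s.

Snell's law: sin 14.8°/V₁ = sin 55.4°/V₂.
V₂ = V₁·sin 55.4°/sin 14.8° = 830 × 3.2224 = 2674.55 m/s.

2670 m/s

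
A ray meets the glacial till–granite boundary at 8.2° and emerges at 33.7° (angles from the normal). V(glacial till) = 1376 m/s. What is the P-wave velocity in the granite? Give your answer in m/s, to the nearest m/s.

5353 m/s

Snell's law: sin 8.2°/V₁ = sin 33.7°/V₂.
V₂ = V₁·sin 33.7°/sin 8.2° = 1376 × 3.8901 = 5352.81 m/s.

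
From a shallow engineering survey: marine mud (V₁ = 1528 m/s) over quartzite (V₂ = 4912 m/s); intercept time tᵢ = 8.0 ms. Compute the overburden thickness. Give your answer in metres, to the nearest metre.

6 m

θ_c = arcsin(1528/4912) = 18.12°; cos θ_c = 0.9504.
tᵢ = 2h cos θ_c/V₁ ⇒ h = tᵢ·V₁/(2 cos θ_c) = 0.008·1528/(2·0.9504) = 6.43 m.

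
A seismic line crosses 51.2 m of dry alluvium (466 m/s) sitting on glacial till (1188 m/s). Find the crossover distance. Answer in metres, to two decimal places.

154.99 m

θ_c = arcsin(466/1188) = 23.09°, so cos θ_c = 0.9199 and tᵢ = 2h cos θ_c/V₁ = 0.2021 s.
At crossover x/V₁ = x/V₂ + tᵢ ⇒ x = tᵢ/(1/V₁ − 1/V₂) = 0.20213/(2.1459e-03 − 8.4175e-04) = 154.99 m.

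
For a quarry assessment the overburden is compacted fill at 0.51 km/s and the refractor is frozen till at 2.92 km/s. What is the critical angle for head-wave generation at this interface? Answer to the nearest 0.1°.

At critical incidence the refracted ray runs along the interface (θ₂ = 90°), so sin θ_c = V₁/V₂.
θ_c = arcsin(0.51/2.92) = arcsin 0.1747 = 10.06°.

10.1°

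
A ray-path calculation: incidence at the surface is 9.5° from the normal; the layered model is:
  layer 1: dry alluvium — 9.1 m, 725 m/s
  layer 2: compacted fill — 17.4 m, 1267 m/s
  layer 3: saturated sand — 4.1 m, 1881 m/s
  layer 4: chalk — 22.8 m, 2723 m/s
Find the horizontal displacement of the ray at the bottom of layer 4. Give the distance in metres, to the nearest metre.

Apply Snell's law at each interface; in layer i the horizontal offset is hᵢ·tan θᵢ.
Layer 1: θ = 9.50°; offset = 9.1·tan 9.50° = 1.523 m.
Layer 2: sin θ = 1267·sin 9.5°/725 = 0.2884, θ = 16.76°; offset = 17.4·tan 16.76° = 5.242 m.
Layer 3: sin θ = 1881·sin 9.5°/725 = 0.4282, θ = 25.35°; offset = 4.1·tan 25.35° = 1.943 m.
Layer 4: sin θ = 2723·sin 9.5°/725 = 0.6199, θ = 38.31°; offset = 22.8·tan 38.31° = 18.012 m.
Σ offsets = 26.719 m.

27 m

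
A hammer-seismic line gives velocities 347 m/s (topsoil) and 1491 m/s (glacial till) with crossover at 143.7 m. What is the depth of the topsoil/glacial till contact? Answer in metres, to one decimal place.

x_cross = 2h·√((V₂+V₁)/(V₂−V₁)) → h = x_cross / (2·√((V₂+V₁)/(V₂−V₁))).
√((V₂+V₁)/(V₂−V₁)) = √((1491+347)/(1491−347)) = 1.2675.
h = 143.7 / (2·1.2675) = 56.68 m.

56.7 m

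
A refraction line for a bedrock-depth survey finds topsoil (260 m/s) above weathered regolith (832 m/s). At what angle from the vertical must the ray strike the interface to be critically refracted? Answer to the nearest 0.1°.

Critical incidence: sin θ_c = V₁/V₂ = 260/832 = 0.3125.
θ_c = arcsin 0.3125 = 18.21°.

18.2°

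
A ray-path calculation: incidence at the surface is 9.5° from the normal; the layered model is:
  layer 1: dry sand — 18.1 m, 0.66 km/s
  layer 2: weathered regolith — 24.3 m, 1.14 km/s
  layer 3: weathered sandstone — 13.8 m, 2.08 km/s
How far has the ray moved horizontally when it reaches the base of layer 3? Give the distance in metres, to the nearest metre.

19 m

Apply Snell's law at each interface; in layer i the horizontal offset is hᵢ·tan θᵢ.
Layer 1: θ = 9.50°; offset = 18.1·tan 9.50° = 3.029 m.
Layer 2: sin θ = 1.14·sin 9.5°/0.66 = 0.2851, θ = 16.56°; offset = 24.3·tan 16.56° = 7.227 m.
Layer 3: sin θ = 2.08·sin 9.5°/0.66 = 0.5202, θ = 31.34°; offset = 13.8·tan 31.34° = 8.404 m.
Summing the layer offsets gives 18.661 m.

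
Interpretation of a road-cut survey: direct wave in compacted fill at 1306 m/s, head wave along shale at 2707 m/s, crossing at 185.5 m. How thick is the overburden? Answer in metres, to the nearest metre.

h = (x_cross/2)·√((V₂−V₁)/(V₂+V₁)).
(V₂−V₁)/(V₂+V₁) = (2707−1306)/(2707+1306) = 0.3491; √ = 0.5909.
h = (185.5/2)·0.5909 = 54.80 m.

55 m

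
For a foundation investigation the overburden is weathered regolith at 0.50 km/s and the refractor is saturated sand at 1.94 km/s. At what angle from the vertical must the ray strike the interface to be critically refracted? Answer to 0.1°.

14.9°

At critical incidence the refracted ray runs along the interface (θ₂ = 90°), so sin θ_c = V₁/V₂.
θ_c = arcsin(0.50/1.94) = arcsin 0.2577 = 14.94°.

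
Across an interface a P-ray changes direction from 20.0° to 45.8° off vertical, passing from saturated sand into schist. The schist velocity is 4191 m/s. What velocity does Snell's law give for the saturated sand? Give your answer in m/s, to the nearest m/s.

sin 20.0° = 0.3420; sin 45.8° = 0.7169.
V₁ = V₂·(sin θ₁/sin θ₂) = 4191·(0.3420/0.7169) = 1999.42 m/s.

1999 m/s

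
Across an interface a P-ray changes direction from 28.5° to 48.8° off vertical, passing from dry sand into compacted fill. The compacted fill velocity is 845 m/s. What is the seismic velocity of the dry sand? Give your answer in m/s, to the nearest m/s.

536 m/s

sin 28.5° = 0.4772; sin 48.8° = 0.7524.
V₁ = V₂·(sin θ₁/sin θ₂) = 845·(0.4772/0.7524) = 535.87 m/s.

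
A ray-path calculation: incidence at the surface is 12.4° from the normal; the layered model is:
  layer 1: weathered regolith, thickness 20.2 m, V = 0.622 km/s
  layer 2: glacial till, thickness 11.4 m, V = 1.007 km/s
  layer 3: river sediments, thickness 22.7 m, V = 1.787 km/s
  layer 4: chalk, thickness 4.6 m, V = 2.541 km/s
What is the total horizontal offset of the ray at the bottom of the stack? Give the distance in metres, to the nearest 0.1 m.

Ray parameter p = sin 12.4° / 0.622 km/s = 3.4523e-01 s/km.
Layer 1: θ = 12.40°; offset = 20.2·tan 12.40° = 4.441 m.
Layer 2: sin θ = p·1.007 = 0.3477 → θ = 20.34°; offset = 11.4·tan 20.34° = 4.227 m.
Layer 3: sin θ = p·1.787 = 0.6169 → θ = 38.09°; offset = 22.7·tan 38.09° = 17.794 m.
Layer 4: sin θ = p·2.541 = 0.8772 → θ = 61.31°; offset = 4.6·tan 61.31° = 8.406 m.
Summing the layer offsets gives 34.868 m.

34.9 m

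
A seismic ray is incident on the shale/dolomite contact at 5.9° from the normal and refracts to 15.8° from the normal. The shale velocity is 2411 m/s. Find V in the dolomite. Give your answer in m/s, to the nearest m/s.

6386 m/s

sin 5.9° = 0.1028; sin 15.8° = 0.2723.
V₂ = V₁·(sin θ₂/sin θ₁) = 2411·(0.2723/0.1028) = 6386.34 m/s.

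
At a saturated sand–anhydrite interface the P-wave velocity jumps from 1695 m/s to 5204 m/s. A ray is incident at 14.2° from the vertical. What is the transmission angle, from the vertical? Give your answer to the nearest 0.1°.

Snell's law: sin θ₂ = (V₂/V₁)·sin θ₁ = (5204/1695)·sin 14.2° = 0.7531.
θ₂ = sin⁻¹(0.7531) = 48.86° (from vertical).

48.9°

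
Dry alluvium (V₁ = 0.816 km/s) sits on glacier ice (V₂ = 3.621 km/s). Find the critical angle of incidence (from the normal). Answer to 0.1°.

At critical incidence the refracted ray runs along the interface (θ₂ = 90°), so sin θ_c = V₁/V₂.
θ_c = arcsin(0.816/3.621) = arcsin 0.2254 = 13.02°.

13.0°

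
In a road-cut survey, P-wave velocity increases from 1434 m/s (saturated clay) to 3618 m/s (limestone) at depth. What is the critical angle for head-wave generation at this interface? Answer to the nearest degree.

23°

At critical incidence the refracted ray runs along the interface (θ₂ = 90°), so sin θ_c = V₁/V₂.
θ_c = arcsin(1434/3618) = arcsin 0.3964 = 23.35°.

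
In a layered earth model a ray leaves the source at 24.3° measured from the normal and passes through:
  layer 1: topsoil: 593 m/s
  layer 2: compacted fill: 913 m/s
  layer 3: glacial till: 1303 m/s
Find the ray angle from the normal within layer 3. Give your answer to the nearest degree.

Snell's law across each interface conserves sin θ / V, so sin θ_3 = V_3·sin θ₁/V₁.
sin θ_3 = 1303 × sin 24.3° / 593 = 0.9042.
θ_3 = arcsin 0.9042 = 64.72°.

65°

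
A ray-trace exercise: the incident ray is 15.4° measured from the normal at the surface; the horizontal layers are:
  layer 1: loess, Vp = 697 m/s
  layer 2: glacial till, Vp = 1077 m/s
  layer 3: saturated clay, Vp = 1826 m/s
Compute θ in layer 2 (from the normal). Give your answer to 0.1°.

24.2°

Ray parameter p = sin 15.4° / 697 = 3.8100e-04 s/m.
sin θ_2 = p·V_2 = 3.8100e-04 × 1077 = 0.4103.
θ_2 = 24.23° from the vertical.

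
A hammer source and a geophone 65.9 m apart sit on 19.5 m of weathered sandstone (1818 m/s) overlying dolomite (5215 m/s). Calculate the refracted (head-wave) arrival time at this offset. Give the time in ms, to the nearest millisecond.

33 ms

t = x/V₂ + 2h·√(V₂²−V₁²)/(V₁V₂).
√(V₂²−V₁²) = √(5215²−1818²) = 4887.9 m/s; delay term = 2·19.5·4887.9/(1818·5215) = 0.02011 s.
t = 65.9/5215 + 0.02011 = 0.03274 s.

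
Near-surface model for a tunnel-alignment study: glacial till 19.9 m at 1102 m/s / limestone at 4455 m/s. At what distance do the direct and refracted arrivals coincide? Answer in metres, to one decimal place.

x_cross = 2h·√((V₂+V₁)/(V₂−V₁)).
(V₂+V₁)/(V₂−V₁) = (4455+1102)/(4455−1102) = 1.6573; √ = 1.2874.
x_cross = 2·19.9·1.2874 = 51.24 m.

51.2 m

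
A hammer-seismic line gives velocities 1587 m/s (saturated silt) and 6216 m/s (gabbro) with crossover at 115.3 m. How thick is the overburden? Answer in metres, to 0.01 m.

44.40 m

x_cross = 2h·√((V₂+V₁)/(V₂−V₁)) → h = x_cross / (2·√((V₂+V₁)/(V₂−V₁))).
√((V₂+V₁)/(V₂−V₁)) = √((6216+1587)/(6216−1587)) = 1.2983.
h = 115.3 / (2·1.2983) = 44.40 m.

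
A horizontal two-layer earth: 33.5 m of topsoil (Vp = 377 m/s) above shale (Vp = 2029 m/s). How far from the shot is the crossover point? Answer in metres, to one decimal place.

θ_c = arcsin(377/2029) = 10.71°, so cos θ_c = 0.9826 and tᵢ = 2h cos θ_c/V₁ = 0.1746 s.
At crossover x/V₁ = x/V₂ + tᵢ ⇒ x = tᵢ/(1/V₁ − 1/V₂) = 0.17462/(2.6525e-03 − 4.9285e-04) = 80.86 m.

80.9 m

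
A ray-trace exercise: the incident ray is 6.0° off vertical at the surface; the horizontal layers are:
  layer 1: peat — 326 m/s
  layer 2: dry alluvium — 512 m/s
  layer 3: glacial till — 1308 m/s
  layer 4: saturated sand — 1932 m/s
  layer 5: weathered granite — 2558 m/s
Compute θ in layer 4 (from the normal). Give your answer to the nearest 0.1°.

38.3°

Ray parameter p = sin 6.0° / 326 = 3.2064e-04 s/m.
sin θ_4 = p·V_4 = 3.2064e-04 × 1932 = 0.6195.
θ_4 = 38.28° from the vertical.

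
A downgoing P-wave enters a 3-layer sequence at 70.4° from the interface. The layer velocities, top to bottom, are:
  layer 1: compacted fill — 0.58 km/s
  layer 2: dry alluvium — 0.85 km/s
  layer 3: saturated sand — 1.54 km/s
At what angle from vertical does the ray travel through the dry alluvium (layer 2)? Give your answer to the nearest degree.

29°

From the normal: θ₁ = 90° − 70.4° = 19.6°.
Snell's law across each interface conserves sin θ / V, so sin θ_2 = V_2·sin θ₁/V₁.
sin θ_2 = 0.85 × sin 19.6° / 0.58 = 0.4916.
θ_2 = 29.45° from the vertical.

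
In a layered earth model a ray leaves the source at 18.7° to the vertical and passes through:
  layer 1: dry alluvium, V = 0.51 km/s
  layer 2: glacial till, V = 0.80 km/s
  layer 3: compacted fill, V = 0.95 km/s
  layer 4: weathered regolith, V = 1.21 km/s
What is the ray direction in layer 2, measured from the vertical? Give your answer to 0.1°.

Snell's law across each interface conserves sin θ / V, so sin θ_2 = V_2·sin θ₁/V₁.
sin θ_2 = 0.80 × sin 18.7° / 0.51 = 0.5029.
θ_2 = 30.19° from the vertical.

30.2°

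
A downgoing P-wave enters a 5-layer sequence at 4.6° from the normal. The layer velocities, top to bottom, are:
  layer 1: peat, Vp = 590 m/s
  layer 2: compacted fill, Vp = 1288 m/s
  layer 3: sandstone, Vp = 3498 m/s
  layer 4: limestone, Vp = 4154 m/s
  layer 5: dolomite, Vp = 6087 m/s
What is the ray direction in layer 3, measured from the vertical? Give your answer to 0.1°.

28.4°

Ray parameter p = sin 4.6° / 590 = 1.3593e-04 s/m.
sin θ_3 = p·V_3 = 1.3593e-04 × 3498 = 0.4755.
θ_3 = arcsin 0.4755 = 28.39°.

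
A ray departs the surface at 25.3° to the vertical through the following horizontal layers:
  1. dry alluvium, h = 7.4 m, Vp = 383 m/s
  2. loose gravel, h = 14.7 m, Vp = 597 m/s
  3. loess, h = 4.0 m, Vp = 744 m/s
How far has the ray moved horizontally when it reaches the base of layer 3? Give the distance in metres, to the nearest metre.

Apply Snell's law at each interface; in layer i the horizontal offset is hᵢ·tan θᵢ.
Layer 1: θ = 25.30°; offset = 7.4·tan 25.30° = 3.498 m.
Layer 2: sin θ = 597·sin 25.3°/383 = 0.6661, θ = 41.77°; offset = 14.7·tan 41.77° = 13.129 m.
Layer 3: sin θ = 744·sin 25.3°/383 = 0.8302, θ = 56.12°; offset = 4.0·tan 56.12° = 5.956 m.
Summing the layer offsets gives 22.584 m.

23 m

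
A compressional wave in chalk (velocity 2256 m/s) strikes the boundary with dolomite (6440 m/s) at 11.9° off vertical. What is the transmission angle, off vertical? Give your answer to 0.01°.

36.06°

sin θ₁/V₁ = sin θ₂/V₂ ⇒ sin θ₂ = 6440·sin 11.9°/2256 = 6440·0.2062/2256 = 0.5886.
θ₂ = sin⁻¹(0.5886) = 36.06° (from vertical).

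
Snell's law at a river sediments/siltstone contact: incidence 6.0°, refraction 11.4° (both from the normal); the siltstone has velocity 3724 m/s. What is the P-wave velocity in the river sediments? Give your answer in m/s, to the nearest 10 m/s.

sin 6.0° = 0.1045; sin 11.4° = 0.1977.
V₁ = V₂·(sin θ₁/sin θ₂) = 3724·(0.1045/0.1977) = 1969.39 m/s.

1970 m/s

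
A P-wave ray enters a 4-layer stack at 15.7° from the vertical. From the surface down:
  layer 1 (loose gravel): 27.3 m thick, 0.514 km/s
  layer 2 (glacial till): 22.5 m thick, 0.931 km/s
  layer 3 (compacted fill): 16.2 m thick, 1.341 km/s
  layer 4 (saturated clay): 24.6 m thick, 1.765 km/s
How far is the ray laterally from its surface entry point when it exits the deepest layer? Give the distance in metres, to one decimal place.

Apply Snell's law at each interface; in layer i the horizontal offset is hᵢ·tan θᵢ.
Layer 1: θ = 15.70°; offset = 27.3·tan 15.70° = 7.674 m.
Layer 2: sin θ = 0.931·sin 15.7°/0.514 = 0.4901, θ = 29.35°; offset = 22.5·tan 29.35° = 12.652 m.
Layer 3: sin θ = 1.341·sin 15.7°/0.514 = 0.7060, θ = 44.91°; offset = 16.2·tan 44.91° = 16.149 m.
Layer 4: sin θ = 1.765·sin 15.7°/0.514 = 0.9292, θ = 68.31°; offset = 24.6·tan 68.31° = 61.851 m.
Summing the layer offsets gives 98.325 m.

98.3 m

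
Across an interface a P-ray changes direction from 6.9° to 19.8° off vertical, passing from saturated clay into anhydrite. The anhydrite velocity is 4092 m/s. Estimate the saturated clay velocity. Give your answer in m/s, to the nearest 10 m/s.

sin 6.9° = 0.1201; sin 19.8° = 0.3387.
V₁ = V₂·(sin θ₁/sin θ₂) = 4092·(0.1201/0.3387) = 1451.27 m/s.

1450 m/s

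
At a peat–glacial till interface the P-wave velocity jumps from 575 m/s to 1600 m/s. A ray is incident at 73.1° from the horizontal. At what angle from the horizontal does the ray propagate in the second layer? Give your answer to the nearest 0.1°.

Convert to the normal: θ₁ = 90° − 73.1° = 16.9°.
sin θ₁/V₁ = sin θ₂/V₂ ⇒ sin θ₂ = 1600·sin 16.9°/575 = 1600·0.2907/575 = 0.8089.
θ₂ = arcsin 0.8089 = 53.99° from the normal.
From the interface: 90° − 53.99° = 36.01°.

36.0°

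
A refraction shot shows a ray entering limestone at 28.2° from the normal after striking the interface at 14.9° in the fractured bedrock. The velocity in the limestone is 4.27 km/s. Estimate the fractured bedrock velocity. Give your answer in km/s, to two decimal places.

2.32 km/s

sin 14.9° = 0.2571; sin 28.2° = 0.4726.
V₁ = V₂·(sin θ₁/sin θ₂) = 4.27·(0.2571/0.4726) = 2.32 km/s.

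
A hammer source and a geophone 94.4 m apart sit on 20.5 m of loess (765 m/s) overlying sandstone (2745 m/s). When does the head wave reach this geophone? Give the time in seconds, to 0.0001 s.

0.0859 s

θ_c = arcsin(V₁/V₂) = arcsin(765/2745) = 16.18°, cos θ_c = 0.9604.
Intercept time tᵢ = 2h cos θ_c / V₁ = 2·20.5·0.9604/765 = 0.05147 s.
t = x/V₂ + tᵢ = 94.4/2745 + 0.05147 = 0.08586 s.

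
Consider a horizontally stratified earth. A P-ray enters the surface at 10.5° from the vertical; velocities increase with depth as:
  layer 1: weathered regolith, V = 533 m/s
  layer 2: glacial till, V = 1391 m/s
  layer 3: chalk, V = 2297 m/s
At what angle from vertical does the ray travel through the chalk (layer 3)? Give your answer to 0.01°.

51.75°

Snell's law across each interface conserves sin θ / V, so sin θ_3 = V_3·sin θ₁/V₁.
sin θ_3 = 2297 × sin 10.5° / 533 = 0.7854.
θ_3 = arcsin 0.7854 = 51.75°.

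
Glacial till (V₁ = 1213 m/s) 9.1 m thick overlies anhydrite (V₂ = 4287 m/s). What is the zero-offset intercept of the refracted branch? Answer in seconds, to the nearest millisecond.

0.014 s

tᵢ = 2h·√(V₂²−V₁²)/(V₁V₂).
√(V₂²−V₁²) = √(4287²−1213²) = 4111.8 m/s.
tᵢ = 2·9.1·4111.8/(1213·4287) = 0.01439 s.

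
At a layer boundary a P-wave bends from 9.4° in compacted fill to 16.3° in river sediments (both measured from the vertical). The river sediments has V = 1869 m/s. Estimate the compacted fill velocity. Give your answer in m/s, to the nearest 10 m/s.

1090 m/s

sin 9.4° = 0.1633; sin 16.3° = 0.2807.
V₁ = V₂·(sin θ₁/sin θ₂) = 1869·(0.1633/0.2807) = 1087.61 m/s.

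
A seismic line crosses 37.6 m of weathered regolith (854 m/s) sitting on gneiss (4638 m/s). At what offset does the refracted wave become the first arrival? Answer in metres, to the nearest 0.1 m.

90.6 m

θ_c = arcsin(854/4638) = 10.61°, so cos θ_c = 0.9829 and tᵢ = 2h cos θ_c/V₁ = 0.0866 s.
At crossover x/V₁ = x/V₂ + tᵢ ⇒ x = tᵢ/(1/V₁ − 1/V₂) = 0.08655/(1.1710e-03 − 2.1561e-04) = 90.60 m.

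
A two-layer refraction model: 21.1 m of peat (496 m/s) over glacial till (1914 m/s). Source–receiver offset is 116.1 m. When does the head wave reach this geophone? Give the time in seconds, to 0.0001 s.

θ_c = arcsin(V₁/V₂) = arcsin(496/1914) = 15.02°, cos θ_c = 0.9658.
Intercept time tᵢ = 2h cos θ_c / V₁ = 2·21.1·0.9658/496 = 0.08217 s.
t = x/V₂ + tᵢ = 116.1/1914 + 0.08217 = 0.14283 s.

0.1428 s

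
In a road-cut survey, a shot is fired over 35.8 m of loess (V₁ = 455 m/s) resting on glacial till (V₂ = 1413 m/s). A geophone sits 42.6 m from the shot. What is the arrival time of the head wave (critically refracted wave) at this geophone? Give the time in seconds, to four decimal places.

0.1791 s

θ_c = arcsin(V₁/V₂) = arcsin(455/1413) = 18.78°, cos θ_c = 0.9467.
Intercept time tᵢ = 2h cos θ_c / V₁ = 2·35.8·0.9467/455 = 0.14898 s.
t = x/V₂ + tᵢ = 42.6/1413 + 0.14898 = 0.17913 s.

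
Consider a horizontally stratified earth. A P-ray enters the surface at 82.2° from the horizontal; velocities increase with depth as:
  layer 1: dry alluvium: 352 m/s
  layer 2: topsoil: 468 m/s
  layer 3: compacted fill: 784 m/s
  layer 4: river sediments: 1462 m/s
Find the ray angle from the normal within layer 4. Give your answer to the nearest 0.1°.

34.3°

From the normal: θ₁ = 90° − 82.2° = 7.8°.
Snell's law across each interface conserves sin θ / V, so sin θ_4 = V_4·sin θ₁/V₁.
sin θ_4 = 1462 × sin 7.8° / 352 = 0.5637.
θ_4 = arcsin 0.5637 = 34.31°.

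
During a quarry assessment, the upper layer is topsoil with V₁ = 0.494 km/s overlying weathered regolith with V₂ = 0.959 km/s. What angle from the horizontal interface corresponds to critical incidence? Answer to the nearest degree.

Critical incidence: sin θ_c = V₁/V₂ = 0.494/0.959 = 0.5151.
θ_c = arcsin 0.5151 = 31.01°.
Measured from the interface: 90° − 31.01° = 58.99°.

59°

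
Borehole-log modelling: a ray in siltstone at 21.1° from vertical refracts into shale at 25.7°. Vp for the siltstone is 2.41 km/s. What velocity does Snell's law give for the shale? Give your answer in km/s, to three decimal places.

Snell's law: sin 21.1°/V₁ = sin 25.7°/V₂.
V₂ = V₁·sin 25.7°/sin 21.1° = 2.41 × 1.2046 = 2.903 km/s.

2.903 km/s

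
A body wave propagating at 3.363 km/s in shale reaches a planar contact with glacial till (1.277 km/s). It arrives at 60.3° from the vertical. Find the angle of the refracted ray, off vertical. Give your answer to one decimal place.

Snell's law: sin θ₂ = (V₂/V₁)·sin θ₁ = (1.277/3.363)·sin 60.3° = 0.3298.
θ₂ = arcsin 0.3298 = 19.26° from the normal.

19.3°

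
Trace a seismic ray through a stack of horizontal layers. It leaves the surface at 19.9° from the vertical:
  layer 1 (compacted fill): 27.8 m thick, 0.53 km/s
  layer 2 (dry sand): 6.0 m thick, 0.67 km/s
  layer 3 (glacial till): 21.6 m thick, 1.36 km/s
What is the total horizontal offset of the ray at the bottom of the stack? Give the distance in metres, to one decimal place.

Apply Snell's law at each interface; in layer i the horizontal offset is hᵢ·tan θᵢ.
Layer 1: θ = 19.90°; offset = 27.8·tan 19.90° = 10.063 m.
Layer 2: sin θ = 0.67·sin 19.9°/0.53 = 0.4303, θ = 25.49°; offset = 6.0·tan 25.49° = 2.860 m.
Layer 3: sin θ = 1.36·sin 19.9°/0.53 = 0.8734, θ = 60.86°; offset = 21.6·tan 60.86° = 38.743 m.
Σ offsets = 51.666 m.

51.7 m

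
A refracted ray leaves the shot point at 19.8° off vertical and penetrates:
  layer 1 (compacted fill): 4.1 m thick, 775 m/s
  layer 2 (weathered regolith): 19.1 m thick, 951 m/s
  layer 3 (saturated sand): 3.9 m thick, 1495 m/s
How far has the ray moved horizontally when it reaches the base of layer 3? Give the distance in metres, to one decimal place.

Ray parameter p = sin 19.8° / 775 m/s = 4.3708e-04 s/m.
Layer 1: θ = 19.80°; offset = 4.1·tan 19.80° = 1.476 m.
Layer 2: sin θ = p·951 = 0.4157 → θ = 24.56°; offset = 19.1·tan 24.56° = 8.729 m.
Layer 3: sin θ = p·1495 = 0.6534 → θ = 40.80°; offset = 3.9·tan 40.80° = 3.367 m.
Σ offsets = 13.572 m.

13.6 m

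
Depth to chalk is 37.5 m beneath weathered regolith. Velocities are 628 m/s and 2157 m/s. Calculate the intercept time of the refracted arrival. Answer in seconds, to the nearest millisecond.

θ_c = arcsin(V₁/V₂) = arcsin(628/2157) = 16.93°; cos θ_c = 0.9567.
tᵢ = 2h·cos θ_c / V₁ = 2·37.5·0.9567 / 628 = 0.11425 s.

0.114 s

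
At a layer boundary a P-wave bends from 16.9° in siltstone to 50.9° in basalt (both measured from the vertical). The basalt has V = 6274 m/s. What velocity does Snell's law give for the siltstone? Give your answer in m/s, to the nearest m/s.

2350 m/s

sin 16.9° = 0.2907; sin 50.9° = 0.7760.
V₁ = V₂·(sin θ₁/sin θ₂) = 6274·(0.2907/0.7760) = 2350.20 m/s.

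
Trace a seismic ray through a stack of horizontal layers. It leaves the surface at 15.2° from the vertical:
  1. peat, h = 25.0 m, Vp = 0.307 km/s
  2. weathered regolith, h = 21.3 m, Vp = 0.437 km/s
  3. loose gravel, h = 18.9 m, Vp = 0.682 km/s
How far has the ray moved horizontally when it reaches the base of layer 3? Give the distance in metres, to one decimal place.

28.9 m

Apply Snell's law at each interface; in layer i the horizontal offset is hᵢ·tan θᵢ.
Layer 1: θ = 15.20°; offset = 25.0·tan 15.20° = 6.792 m.
Layer 2: sin θ = 0.437·sin 15.2°/0.307 = 0.3732, θ = 21.91°; offset = 21.3·tan 21.91° = 8.569 m.
Layer 3: sin θ = 0.682·sin 15.2°/0.307 = 0.5825, θ = 35.62°; offset = 18.9·tan 35.62° = 13.543 m.
Σ offsets = 28.904 m.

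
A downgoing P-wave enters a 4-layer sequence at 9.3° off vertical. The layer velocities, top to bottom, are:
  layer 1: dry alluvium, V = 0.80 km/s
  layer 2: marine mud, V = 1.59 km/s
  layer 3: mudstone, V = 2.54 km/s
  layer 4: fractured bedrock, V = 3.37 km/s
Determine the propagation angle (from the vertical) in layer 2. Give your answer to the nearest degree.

19°

Snell's law across each interface conserves sin θ / V, so sin θ_2 = V_2·sin θ₁/V₁.
sin θ_2 = 1.59 × sin 9.3° / 0.80 = 0.3212.
θ_2 = 18.73° from the vertical.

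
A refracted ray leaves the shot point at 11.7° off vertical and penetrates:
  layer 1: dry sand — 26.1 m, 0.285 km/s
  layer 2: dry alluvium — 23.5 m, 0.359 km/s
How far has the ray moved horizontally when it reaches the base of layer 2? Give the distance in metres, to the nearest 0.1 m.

Ray parameter p = sin 11.7° / 0.285 km/s = 7.1153e-01 s/km.
Layer 1: θ = 11.70°; offset = 26.1·tan 11.70° = 5.405 m.
Layer 2: sin θ = p·0.359 = 0.2554 → θ = 14.80°; offset = 23.5·tan 14.80° = 6.209 m.
Σ offsets = 11.614 m.

11.6 m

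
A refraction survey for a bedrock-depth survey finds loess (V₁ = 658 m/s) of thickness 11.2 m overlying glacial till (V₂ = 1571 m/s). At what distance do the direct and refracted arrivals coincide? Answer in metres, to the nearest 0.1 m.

35.0 m

θ_c = arcsin(658/1571) = 24.76°, so cos θ_c = 0.9081 and tᵢ = 2h cos θ_c/V₁ = 0.0309 s.
At crossover x/V₁ = x/V₂ + tᵢ ⇒ x = tᵢ/(1/V₁ − 1/V₂) = 0.03091/(1.5198e-03 − 6.3654e-04) = 35.00 m.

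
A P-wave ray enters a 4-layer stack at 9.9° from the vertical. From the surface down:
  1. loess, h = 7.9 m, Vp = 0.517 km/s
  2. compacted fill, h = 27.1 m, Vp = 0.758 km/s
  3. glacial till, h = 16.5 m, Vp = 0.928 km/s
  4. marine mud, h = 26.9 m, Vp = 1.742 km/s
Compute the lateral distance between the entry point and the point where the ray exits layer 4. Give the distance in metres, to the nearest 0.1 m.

Ray parameter p = sin 9.9° / 0.517 km/s = 3.3255e-01 s/km.
Layer 1: θ = 9.90°; offset = 7.9·tan 9.90° = 1.379 m.
Layer 2: sin θ = p·0.758 = 0.2521 → θ = 14.60°; offset = 27.1·tan 14.60° = 7.059 m.
Layer 3: sin θ = p·0.928 = 0.3086 → θ = 17.98°; offset = 16.5·tan 17.98° = 5.353 m.
Layer 4: sin θ = p·1.742 = 0.5793 → θ = 35.40°; offset = 26.9·tan 35.40° = 19.118 m.
Σ offsets = 32.909 m.

32.9 m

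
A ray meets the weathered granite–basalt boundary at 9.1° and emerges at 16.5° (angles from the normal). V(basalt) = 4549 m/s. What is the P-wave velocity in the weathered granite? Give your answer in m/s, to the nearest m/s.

Snell's law: sin 9.1°/V₁ = sin 16.5°/V₂.
V₁ = V₂·sin 9.1°/sin 16.5° = 4549 × 0.5569 = 2533.18 m/s.

2533 m/s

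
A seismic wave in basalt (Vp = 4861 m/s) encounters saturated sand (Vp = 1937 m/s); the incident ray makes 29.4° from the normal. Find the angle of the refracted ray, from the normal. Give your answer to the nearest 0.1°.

11.3°

sin θ₁/V₁ = sin θ₂/V₂ ⇒ sin θ₂ = 1937·sin 29.4°/4861 = 1937·0.4909/4861 = 0.1956.
θ₂ = sin⁻¹(0.1956) = 11.28° (from vertical).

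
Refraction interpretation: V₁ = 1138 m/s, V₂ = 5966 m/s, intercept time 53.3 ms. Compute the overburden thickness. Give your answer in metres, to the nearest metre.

θ_c = arcsin(1138/5966) = 11.00°; cos θ_c = 0.9816.
tᵢ = 2h cos θ_c/V₁ ⇒ h = tᵢ·V₁/(2 cos θ_c) = 0.0533·1138/(2·0.9816) = 30.89 m.

31 m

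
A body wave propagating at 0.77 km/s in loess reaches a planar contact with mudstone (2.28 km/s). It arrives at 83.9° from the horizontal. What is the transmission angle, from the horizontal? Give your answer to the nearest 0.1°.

71.7°

Angle from the normal: 90° − 83.9° = 6.1°.
Snell's law: sin θ₂ = (V₂/V₁)·sin θ₁ = (2.28/0.77)·sin 6.1° = 0.3147.
θ₂ = sin⁻¹(0.3147) = 18.34° (from vertical).
From the interface: 90° − 18.34° = 71.66°.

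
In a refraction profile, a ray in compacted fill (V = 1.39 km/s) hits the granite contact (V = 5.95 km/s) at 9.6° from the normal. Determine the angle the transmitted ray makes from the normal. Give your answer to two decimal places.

45.55°

Snell's law: sin θ₂ = (V₂/V₁)·sin θ₁ = (5.95/1.39)·sin 9.6° = 0.7139.
θ₂ = sin⁻¹(0.7139) = 45.55° (from vertical).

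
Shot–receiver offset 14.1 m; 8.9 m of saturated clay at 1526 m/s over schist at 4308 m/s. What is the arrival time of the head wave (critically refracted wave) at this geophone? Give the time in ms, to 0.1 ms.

t = x/V₂ + 2h·√(V₂²−V₁²)/(V₁V₂).
√(V₂²−V₁²) = √(4308²−1526²) = 4028.7 m/s; delay term = 2·8.9·4028.7/(1526·4308) = 0.01091 s.
t = 14.1/4308 + 0.01091 = 0.01418 s.

14.2 ms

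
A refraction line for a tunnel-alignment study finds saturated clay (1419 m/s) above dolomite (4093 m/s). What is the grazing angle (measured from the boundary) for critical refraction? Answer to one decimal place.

69.7°

Critical incidence: sin θ_c = V₁/V₂ = 1419/4093 = 0.3467.
θ_c = arcsin 0.3467 = 20.28°.
Measured from the interface: 90° − 20.28° = 69.72°.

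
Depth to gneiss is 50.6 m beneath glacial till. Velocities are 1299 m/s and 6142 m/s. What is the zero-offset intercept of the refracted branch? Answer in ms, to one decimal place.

76.1 ms

θ_c = arcsin(V₁/V₂) = arcsin(1299/6142) = 12.21°; cos θ_c = 0.9774.
tᵢ = 2h·cos θ_c / V₁ = 2·50.6·0.9774 / 1299 = 0.07614 s.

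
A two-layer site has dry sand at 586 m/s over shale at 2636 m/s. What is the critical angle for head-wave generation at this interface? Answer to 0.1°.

Critical incidence: sin θ_c = V₁/V₂ = 586/2636 = 0.2223.
θ_c = arcsin 0.2223 = 12.84°.

12.8°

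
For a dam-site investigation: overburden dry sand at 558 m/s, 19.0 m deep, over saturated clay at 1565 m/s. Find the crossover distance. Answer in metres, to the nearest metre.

θ_c = arcsin(558/1565) = 20.89°, so cos θ_c = 0.9343 and tᵢ = 2h cos θ_c/V₁ = 0.0636 s.
At crossover x/V₁ = x/V₂ + tᵢ ⇒ x = tᵢ/(1/V₁ − 1/V₂) = 0.06362/(1.7921e-03 − 6.3898e-04) = 55.18 m.

55 m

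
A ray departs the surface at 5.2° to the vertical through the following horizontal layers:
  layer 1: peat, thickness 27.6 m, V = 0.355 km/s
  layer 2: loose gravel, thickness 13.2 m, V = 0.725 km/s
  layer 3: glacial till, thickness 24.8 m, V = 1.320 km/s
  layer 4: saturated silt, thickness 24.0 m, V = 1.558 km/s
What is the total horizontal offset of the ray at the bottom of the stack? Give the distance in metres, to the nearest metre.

24 m

Apply Snell's law at each interface; in layer i the horizontal offset is hᵢ·tan θᵢ.
Layer 1: θ = 5.20°; offset = 27.6·tan 5.20° = 2.512 m.
Layer 2: sin θ = 0.725·sin 5.2°/0.355 = 0.1851, θ = 10.67°; offset = 13.2·tan 10.67° = 2.486 m.
Layer 3: sin θ = 1.320·sin 5.2°/0.355 = 0.3370, θ = 19.69°; offset = 24.8·tan 19.69° = 8.877 m.
Layer 4: sin θ = 1.558·sin 5.2°/0.355 = 0.3978, θ = 23.44°; offset = 24.0·tan 23.44° = 10.405 m.
Summing the layer offsets gives 24.280 m.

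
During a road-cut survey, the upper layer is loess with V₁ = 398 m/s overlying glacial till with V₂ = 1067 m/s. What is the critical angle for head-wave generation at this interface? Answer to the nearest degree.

22°

At critical incidence the refracted ray runs along the interface (θ₂ = 90°), so sin θ_c = V₁/V₂.
θ_c = arcsin(398/1067) = arcsin 0.3730 = 21.90°.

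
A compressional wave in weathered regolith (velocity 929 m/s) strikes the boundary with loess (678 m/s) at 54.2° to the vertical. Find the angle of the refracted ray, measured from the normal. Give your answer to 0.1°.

36.3°

Snell's law: sin θ₂ = (V₂/V₁)·sin θ₁ = (678/929)·sin 54.2° = 0.5919.
θ₂ = sin⁻¹(0.5919) = 36.29° (from vertical).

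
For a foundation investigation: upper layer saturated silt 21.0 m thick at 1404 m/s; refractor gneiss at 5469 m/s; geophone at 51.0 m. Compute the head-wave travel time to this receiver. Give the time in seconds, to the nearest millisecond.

0.038 s

θ_c = arcsin(V₁/V₂) = arcsin(1404/5469) = 14.88°, cos θ_c = 0.9665.
Intercept time tᵢ = 2h cos θ_c / V₁ = 2·21.0·0.9665/1404 = 0.02891 s.
t = x/V₂ + tᵢ = 51.0/5469 + 0.02891 = 0.03824 s.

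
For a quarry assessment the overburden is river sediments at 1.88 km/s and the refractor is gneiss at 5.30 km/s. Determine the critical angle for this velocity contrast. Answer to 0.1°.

20.8°

At critical incidence the refracted ray runs along the interface (θ₂ = 90°), so sin θ_c = V₁/V₂.
θ_c = arcsin(1.88/5.30) = arcsin 0.3547 = 20.78°.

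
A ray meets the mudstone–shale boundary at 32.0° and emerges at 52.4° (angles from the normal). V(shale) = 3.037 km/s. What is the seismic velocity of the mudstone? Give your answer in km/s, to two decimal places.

2.03 km/s

sin 32.0° = 0.5299; sin 52.4° = 0.7923.
V₁ = V₂·(sin θ₁/sin θ₂) = 3.037·(0.5299/0.7923) = 2.03 km/s.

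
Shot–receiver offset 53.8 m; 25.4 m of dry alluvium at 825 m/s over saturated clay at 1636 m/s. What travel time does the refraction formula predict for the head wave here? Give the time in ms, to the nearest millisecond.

86 ms

θ_c = arcsin(V₁/V₂) = arcsin(825/1636) = 30.28°, cos θ_c = 0.8635.
Intercept time tᵢ = 2h cos θ_c / V₁ = 2·25.4·0.8635/825 = 0.05317 s.
t = x/V₂ + tᵢ = 53.8/1636 + 0.05317 = 0.08606 s.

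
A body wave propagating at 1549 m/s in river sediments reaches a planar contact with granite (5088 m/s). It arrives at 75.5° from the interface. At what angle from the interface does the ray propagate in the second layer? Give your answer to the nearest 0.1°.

Convert to the normal: θ₁ = 90° − 75.5° = 14.5°.
sin θ₁/V₁ = sin θ₂/V₂ ⇒ sin θ₂ = 5088·sin 14.5°/1549 = 5088·0.2504/1549 = 0.8224.
θ₂ = sin⁻¹(0.8224) = 55.33° (from vertical).
From the interface: 90° − 55.33° = 34.67°.

34.7°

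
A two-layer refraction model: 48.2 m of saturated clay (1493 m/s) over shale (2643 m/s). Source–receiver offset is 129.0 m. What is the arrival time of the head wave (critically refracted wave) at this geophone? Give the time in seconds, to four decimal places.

0.1021 s

t = x/V₂ + 2h·√(V₂²−V₁²)/(V₁V₂).
√(V₂²−V₁²) = √(2643²−1493²) = 2180.9 m/s; delay term = 2·48.2·2180.9/(1493·2643) = 0.05328 s.
t = 129.0/2643 + 0.05328 = 0.10209 s.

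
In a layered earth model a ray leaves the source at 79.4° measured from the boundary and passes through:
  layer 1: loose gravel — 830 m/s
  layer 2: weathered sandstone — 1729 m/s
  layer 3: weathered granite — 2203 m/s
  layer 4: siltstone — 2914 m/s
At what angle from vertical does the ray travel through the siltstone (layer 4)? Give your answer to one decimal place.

40.2°

From the normal: θ₁ = 90° − 79.4° = 10.6°.
Ray parameter p = sin 10.6° / 830 = 2.2163e-04 s/m.
sin θ_4 = p·V_4 = 2.2163e-04 × 2914 = 0.6458.
θ_4 = 40.23° from the vertical.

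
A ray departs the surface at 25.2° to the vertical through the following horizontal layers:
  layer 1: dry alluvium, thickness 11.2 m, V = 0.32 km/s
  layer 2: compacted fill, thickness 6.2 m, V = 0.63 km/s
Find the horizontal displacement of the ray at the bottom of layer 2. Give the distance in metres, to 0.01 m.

14.80 m

Ray parameter p = sin 25.2° / 0.32 km/s = 1.3306e+00 s/km.
Layer 1: θ = 25.20°; offset = 11.2·tan 25.20° = 5.2703 m.
Layer 2: sin θ = p·0.63 = 0.8383 → θ = 56.96°; offset = 6.2·tan 56.96° = 9.5312 m.
Summing the layer offsets gives 14.8015 m.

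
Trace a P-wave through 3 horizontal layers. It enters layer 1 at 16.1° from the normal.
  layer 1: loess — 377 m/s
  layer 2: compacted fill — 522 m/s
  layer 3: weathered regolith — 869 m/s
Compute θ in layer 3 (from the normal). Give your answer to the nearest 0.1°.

39.7°

Snell's law across each interface conserves sin θ / V, so sin θ_3 = V_3·sin θ₁/V₁.
sin θ_3 = 869 × sin 16.1° / 377 = 0.6392.
θ_3 = 39.73° from the vertical.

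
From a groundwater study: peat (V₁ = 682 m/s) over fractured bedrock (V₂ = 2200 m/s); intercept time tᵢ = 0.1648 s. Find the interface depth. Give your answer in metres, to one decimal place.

h = tᵢ·V₁·V₂ / (2·√(V₂²−V₁²)).
√(V₂²−V₁²) = √(2200² − 682²) = 2091.6 m/s.
h = 0.1648 s × 682 × 2200 / (2 × 2091.6) = 59.11 m.

59.1 m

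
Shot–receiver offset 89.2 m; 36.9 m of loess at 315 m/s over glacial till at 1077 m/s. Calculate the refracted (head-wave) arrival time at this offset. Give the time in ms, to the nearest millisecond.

307 ms

θ_c = arcsin(V₁/V₂) = arcsin(315/1077) = 17.01°, cos θ_c = 0.9563.
Intercept time tᵢ = 2h cos θ_c / V₁ = 2·36.9·0.9563/315 = 0.22404 s.
t = x/V₂ + tᵢ = 89.2/1077 + 0.22404 = 0.30686 s.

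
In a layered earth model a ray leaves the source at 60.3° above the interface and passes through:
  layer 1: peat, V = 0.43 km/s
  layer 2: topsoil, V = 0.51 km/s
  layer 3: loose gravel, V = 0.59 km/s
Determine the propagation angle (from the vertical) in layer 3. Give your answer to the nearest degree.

43°

From the normal: θ₁ = 90° − 60.3° = 29.7°.
Ray parameter p = sin 29.7° / 0.43 = 1.1522e+00 s/km.
sin θ_3 = p·V_3 = 1.1522e+00 × 0.59 = 0.6798.
θ_3 = arcsin 0.6798 = 42.83°.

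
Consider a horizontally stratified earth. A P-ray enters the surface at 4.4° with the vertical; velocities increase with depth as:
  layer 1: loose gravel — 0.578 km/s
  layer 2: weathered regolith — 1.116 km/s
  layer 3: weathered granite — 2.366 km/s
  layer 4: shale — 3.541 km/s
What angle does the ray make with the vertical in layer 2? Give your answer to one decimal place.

8.5°

Ray parameter p = sin 4.4° / 0.578 = 1.3273e-01 s/km.
sin θ_2 = p·V_2 = 1.3273e-01 × 1.116 = 0.1481.
θ_2 = 8.52° from the vertical.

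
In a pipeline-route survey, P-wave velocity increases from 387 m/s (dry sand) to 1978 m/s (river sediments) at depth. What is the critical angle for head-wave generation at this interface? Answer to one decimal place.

At critical incidence the refracted ray runs along the interface (θ₂ = 90°), so sin θ_c = V₁/V₂.
θ_c = arcsin(387/1978) = arcsin 0.1957 = 11.28°.

11.3°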